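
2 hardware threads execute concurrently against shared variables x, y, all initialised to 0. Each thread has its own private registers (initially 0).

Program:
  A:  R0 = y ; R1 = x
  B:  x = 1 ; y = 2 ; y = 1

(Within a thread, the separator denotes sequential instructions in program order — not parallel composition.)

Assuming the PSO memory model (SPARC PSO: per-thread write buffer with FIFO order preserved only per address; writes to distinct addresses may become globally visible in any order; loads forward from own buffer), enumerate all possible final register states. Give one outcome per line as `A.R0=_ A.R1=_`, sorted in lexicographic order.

outcome vector order: (A.R0,A.R1)
|PSO outcomes| = 6

A.R0=0 A.R1=0
A.R0=0 A.R1=1
A.R0=1 A.R1=0
A.R0=1 A.R1=1
A.R0=2 A.R1=0
A.R0=2 A.R1=1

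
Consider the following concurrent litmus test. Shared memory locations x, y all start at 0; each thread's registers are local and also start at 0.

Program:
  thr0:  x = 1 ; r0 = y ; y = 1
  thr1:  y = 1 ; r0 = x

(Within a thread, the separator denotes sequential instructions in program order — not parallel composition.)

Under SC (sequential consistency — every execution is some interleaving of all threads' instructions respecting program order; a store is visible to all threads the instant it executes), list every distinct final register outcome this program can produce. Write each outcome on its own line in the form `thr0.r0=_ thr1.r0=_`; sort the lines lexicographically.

thr0.r0=0 thr1.r0=1
thr0.r0=1 thr1.r0=0
thr0.r0=1 thr1.r0=1

outcome vector order: (thr0.r0,thr1.r0)
|SC outcomes| = 3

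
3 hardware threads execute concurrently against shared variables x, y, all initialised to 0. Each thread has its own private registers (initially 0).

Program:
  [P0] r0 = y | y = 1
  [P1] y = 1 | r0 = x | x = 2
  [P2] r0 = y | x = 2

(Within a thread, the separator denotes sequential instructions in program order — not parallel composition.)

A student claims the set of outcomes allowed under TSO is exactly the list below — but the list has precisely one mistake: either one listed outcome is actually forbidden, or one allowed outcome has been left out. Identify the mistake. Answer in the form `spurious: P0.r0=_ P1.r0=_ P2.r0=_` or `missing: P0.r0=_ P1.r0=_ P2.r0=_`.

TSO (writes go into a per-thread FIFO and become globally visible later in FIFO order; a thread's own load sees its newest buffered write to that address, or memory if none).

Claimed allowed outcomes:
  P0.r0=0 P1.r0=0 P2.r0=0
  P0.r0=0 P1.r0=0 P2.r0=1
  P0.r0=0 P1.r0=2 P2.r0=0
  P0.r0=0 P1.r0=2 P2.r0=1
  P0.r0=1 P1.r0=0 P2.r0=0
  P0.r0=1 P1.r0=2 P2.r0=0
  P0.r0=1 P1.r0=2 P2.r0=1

outcome vector order: (P0.r0,P1.r0,P2.r0)
TSO: 8 outcomes — {000; 001; 020; 021; 100; 101; 120; 121}
TSO∖claimed = {101}

missing: P0.r0=1 P1.r0=0 P2.r0=1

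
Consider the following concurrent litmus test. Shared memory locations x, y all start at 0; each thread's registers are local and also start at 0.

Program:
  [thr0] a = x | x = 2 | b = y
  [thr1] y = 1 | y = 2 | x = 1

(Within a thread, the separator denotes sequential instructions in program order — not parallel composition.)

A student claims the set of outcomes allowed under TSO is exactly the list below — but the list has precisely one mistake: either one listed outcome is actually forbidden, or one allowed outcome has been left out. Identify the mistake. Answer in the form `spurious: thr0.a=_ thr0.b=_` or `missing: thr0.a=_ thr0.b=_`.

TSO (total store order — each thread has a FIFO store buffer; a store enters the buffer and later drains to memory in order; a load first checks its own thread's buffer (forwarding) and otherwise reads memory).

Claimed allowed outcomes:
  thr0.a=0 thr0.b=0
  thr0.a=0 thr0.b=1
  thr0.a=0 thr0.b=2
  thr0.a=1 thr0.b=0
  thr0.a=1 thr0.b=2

spurious: thr0.a=1 thr0.b=0

outcome vector order: (thr0.a,thr0.b)
TSO: 4 outcomes — {0/0 0/1 0/2 1/2}
claimed∖TSO = {1/0}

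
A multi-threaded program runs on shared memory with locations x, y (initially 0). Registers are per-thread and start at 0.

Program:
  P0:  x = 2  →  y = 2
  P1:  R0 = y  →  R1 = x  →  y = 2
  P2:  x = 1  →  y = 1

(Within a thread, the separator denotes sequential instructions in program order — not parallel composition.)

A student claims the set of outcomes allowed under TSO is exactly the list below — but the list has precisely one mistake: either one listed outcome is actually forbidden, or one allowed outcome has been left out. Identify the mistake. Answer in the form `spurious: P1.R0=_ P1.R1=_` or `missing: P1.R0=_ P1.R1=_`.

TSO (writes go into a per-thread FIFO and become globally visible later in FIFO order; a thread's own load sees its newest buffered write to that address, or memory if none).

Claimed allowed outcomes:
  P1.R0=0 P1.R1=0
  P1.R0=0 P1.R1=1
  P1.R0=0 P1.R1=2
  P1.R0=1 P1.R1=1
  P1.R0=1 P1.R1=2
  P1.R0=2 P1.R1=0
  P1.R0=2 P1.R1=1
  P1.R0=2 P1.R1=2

outcome vector order: (P1.R0,P1.R1)
TSO: 7 outcomes — {0/0, 0/1, 0/2, 1/1, 1/2, 2/1, 2/2}
claimed∖TSO = {2/0}

spurious: P1.R0=2 P1.R1=0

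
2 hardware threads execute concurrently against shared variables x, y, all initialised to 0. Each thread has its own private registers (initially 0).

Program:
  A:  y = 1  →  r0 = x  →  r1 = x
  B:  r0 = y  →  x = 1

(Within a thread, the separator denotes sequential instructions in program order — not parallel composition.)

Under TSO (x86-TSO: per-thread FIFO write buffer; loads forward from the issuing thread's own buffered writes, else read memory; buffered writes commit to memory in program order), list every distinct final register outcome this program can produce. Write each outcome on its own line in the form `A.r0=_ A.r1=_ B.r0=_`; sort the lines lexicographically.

A.r0=0 A.r1=0 B.r0=0
A.r0=0 A.r1=0 B.r0=1
A.r0=0 A.r1=1 B.r0=0
A.r0=0 A.r1=1 B.r0=1
A.r0=1 A.r1=1 B.r0=0
A.r0=1 A.r1=1 B.r0=1

outcome vector order: (A.r0,A.r1,B.r0)
|TSO outcomes| = 6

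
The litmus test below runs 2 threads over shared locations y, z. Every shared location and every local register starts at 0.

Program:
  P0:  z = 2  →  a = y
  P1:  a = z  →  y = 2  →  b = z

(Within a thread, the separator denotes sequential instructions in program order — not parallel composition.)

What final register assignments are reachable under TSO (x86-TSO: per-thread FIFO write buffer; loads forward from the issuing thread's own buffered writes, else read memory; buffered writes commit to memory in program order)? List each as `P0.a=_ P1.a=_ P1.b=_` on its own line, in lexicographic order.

outcome vector order: (P0.a,P1.a,P1.b)
|TSO outcomes| = 6

P0.a=0 P1.a=0 P1.b=0
P0.a=0 P1.a=0 P1.b=2
P0.a=0 P1.a=2 P1.b=2
P0.a=2 P1.a=0 P1.b=0
P0.a=2 P1.a=0 P1.b=2
P0.a=2 P1.a=2 P1.b=2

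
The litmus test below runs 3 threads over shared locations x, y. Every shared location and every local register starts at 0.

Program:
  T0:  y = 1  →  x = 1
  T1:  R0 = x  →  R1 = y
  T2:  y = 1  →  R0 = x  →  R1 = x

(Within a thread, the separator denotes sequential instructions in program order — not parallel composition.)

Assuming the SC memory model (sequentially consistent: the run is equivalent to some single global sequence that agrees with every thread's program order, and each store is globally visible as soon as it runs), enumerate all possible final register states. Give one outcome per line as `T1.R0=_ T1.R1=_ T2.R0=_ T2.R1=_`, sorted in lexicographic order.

T1.R0=0 T1.R1=0 T2.R0=0 T2.R1=0
T1.R0=0 T1.R1=0 T2.R0=0 T2.R1=1
T1.R0=0 T1.R1=0 T2.R0=1 T2.R1=1
T1.R0=0 T1.R1=1 T2.R0=0 T2.R1=0
T1.R0=0 T1.R1=1 T2.R0=0 T2.R1=1
T1.R0=0 T1.R1=1 T2.R0=1 T2.R1=1
T1.R0=1 T1.R1=1 T2.R0=0 T2.R1=0
T1.R0=1 T1.R1=1 T2.R0=0 T2.R1=1
T1.R0=1 T1.R1=1 T2.R0=1 T2.R1=1

outcome vector order: (T1.R0,T1.R1,T2.R0,T2.R1)
|SC outcomes| = 9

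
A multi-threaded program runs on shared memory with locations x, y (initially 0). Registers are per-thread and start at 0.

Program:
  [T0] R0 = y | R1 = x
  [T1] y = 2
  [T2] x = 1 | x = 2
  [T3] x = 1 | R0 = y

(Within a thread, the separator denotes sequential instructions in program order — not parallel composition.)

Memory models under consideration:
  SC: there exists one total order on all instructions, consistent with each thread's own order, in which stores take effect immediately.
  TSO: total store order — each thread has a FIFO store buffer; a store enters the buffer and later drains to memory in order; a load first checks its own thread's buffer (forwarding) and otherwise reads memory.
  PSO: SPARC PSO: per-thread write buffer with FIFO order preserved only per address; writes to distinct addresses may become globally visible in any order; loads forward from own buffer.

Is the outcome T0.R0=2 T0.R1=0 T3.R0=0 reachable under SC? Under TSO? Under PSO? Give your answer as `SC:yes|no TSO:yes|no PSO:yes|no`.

outcome vector order: (T0.R0,T0.R1,T3.R0)
SC: 11 outcomes — {<0 0 0>; <0 0 2>; <0 1 0>; <0 1 2>; <0 2 0>; <0 2 2>; <2 0 2>; <2 1 0>; <2 1 2>; <2 2 0>; <2 2 2>}
TSO: 12 outcomes — {<0 0 0>; <0 0 2>; <0 1 0>; <0 1 2>; <0 2 0>; <0 2 2>; <2 0 0>; <2 0 2>; <2 1 0>; <2 1 2>; <2 2 0>; <2 2 2>}
PSO: 12 outcomes — {<0 0 0>; <0 0 2>; <0 1 0>; <0 1 2>; <0 2 0>; <0 2 2>; <2 0 0>; <2 0 2>; <2 1 0>; <2 1 2>; <2 2 0>; <2 2 2>}
target <2 0 0> ∈ {TSO,PSO}

SC:no TSO:yes PSO:yes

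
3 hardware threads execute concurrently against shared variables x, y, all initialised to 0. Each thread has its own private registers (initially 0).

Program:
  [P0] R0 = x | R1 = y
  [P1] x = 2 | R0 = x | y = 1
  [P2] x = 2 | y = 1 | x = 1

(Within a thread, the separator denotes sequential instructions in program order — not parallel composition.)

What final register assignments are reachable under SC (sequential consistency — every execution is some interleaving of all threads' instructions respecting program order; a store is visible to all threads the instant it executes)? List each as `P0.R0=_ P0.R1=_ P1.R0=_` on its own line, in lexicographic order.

outcome vector order: (P0.R0,P0.R1,P1.R0)
|SC outcomes| = 10

P0.R0=0 P0.R1=0 P1.R0=1
P0.R0=0 P0.R1=0 P1.R0=2
P0.R0=0 P0.R1=1 P1.R0=1
P0.R0=0 P0.R1=1 P1.R0=2
P0.R0=1 P0.R1=1 P1.R0=1
P0.R0=1 P0.R1=1 P1.R0=2
P0.R0=2 P0.R1=0 P1.R0=1
P0.R0=2 P0.R1=0 P1.R0=2
P0.R0=2 P0.R1=1 P1.R0=1
P0.R0=2 P0.R1=1 P1.R0=2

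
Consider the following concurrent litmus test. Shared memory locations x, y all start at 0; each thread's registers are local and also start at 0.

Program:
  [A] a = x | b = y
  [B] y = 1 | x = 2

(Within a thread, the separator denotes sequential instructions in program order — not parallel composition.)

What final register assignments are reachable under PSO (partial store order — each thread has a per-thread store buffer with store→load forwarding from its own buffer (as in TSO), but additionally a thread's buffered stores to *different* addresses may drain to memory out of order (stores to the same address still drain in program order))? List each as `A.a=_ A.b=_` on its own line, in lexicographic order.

A.a=0 A.b=0
A.a=0 A.b=1
A.a=2 A.b=0
A.a=2 A.b=1

outcome vector order: (A.a,A.b)
|PSO outcomes| = 4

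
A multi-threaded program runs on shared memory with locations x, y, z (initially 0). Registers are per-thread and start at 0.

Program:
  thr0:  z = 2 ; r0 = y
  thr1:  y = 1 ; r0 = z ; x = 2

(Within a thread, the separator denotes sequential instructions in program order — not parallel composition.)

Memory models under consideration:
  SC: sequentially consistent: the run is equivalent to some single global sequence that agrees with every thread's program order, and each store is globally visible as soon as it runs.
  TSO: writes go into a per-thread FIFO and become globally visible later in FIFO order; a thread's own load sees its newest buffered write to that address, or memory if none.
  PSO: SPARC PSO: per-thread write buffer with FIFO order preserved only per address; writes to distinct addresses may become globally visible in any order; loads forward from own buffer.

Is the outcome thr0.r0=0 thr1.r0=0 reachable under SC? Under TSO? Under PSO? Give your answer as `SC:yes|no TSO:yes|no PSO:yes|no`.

SC:no TSO:yes PSO:yes

outcome vector order: (thr0.r0,thr1.r0)
SC: 3 outcomes — {<0 2> <1 0> <1 2>}
TSO: 4 outcomes — {<0 0> <0 2> <1 0> <1 2>}
PSO: 4 outcomes — {<0 0> <0 2> <1 0> <1 2>}
target <0 0> ∈ {TSO,PSO}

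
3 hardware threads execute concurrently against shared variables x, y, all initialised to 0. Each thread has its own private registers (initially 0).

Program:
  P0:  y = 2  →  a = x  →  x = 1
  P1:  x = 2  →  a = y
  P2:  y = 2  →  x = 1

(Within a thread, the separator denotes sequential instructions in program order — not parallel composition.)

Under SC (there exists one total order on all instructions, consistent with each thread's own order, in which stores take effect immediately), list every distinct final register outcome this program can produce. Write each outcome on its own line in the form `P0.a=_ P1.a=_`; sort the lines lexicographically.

P0.a=0 P1.a=2
P0.a=1 P1.a=0
P0.a=1 P1.a=2
P0.a=2 P1.a=0
P0.a=2 P1.a=2

outcome vector order: (P0.a,P1.a)
|SC outcomes| = 5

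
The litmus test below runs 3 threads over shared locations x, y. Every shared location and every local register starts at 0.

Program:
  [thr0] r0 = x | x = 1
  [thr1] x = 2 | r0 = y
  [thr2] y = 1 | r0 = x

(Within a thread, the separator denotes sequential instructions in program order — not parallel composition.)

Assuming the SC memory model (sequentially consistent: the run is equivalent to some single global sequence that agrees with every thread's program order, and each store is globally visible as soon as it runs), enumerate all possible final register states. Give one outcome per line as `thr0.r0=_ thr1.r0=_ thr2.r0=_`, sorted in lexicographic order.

thr0.r0=0 thr1.r0=0 thr2.r0=1
thr0.r0=0 thr1.r0=0 thr2.r0=2
thr0.r0=0 thr1.r0=1 thr2.r0=0
thr0.r0=0 thr1.r0=1 thr2.r0=1
thr0.r0=0 thr1.r0=1 thr2.r0=2
thr0.r0=2 thr1.r0=0 thr2.r0=1
thr0.r0=2 thr1.r0=0 thr2.r0=2
thr0.r0=2 thr1.r0=1 thr2.r0=0
thr0.r0=2 thr1.r0=1 thr2.r0=1
thr0.r0=2 thr1.r0=1 thr2.r0=2

outcome vector order: (thr0.r0,thr1.r0,thr2.r0)
|SC outcomes| = 10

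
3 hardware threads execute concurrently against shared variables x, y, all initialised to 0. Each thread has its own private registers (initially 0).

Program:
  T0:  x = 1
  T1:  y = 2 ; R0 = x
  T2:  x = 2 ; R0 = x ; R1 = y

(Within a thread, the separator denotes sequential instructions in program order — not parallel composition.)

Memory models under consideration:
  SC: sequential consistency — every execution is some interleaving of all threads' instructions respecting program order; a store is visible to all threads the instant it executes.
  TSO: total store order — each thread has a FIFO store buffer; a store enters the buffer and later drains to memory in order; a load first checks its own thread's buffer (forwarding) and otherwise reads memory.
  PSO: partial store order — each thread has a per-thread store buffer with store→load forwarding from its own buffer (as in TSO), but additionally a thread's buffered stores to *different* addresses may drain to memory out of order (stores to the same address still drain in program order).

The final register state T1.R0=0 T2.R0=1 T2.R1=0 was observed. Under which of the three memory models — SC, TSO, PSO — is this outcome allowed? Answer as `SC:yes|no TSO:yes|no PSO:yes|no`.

SC:no TSO:yes PSO:yes

outcome vector order: (T1.R0,T2.R0,T2.R1)
[SC] allowed = {(0,1,2); (0,2,2); (1,1,0); (1,1,2); (1,2,0); (1,2,2); (2,1,2); (2,2,0); (2,2,2)}
[TSO] allowed = {(0,1,0); (0,1,2); (0,2,0); (0,2,2); (1,1,0); (1,1,2); (1,2,0); (1,2,2); (2,1,0); (2,1,2); (2,2,0); (2,2,2)}
[PSO] allowed = {(0,1,0); (0,1,2); (0,2,0); (0,2,2); (1,1,0); (1,1,2); (1,2,0); (1,2,2); (2,1,0); (2,1,2); (2,2,0); (2,2,2)}
target (0,1,0) ∈ {TSO,PSO}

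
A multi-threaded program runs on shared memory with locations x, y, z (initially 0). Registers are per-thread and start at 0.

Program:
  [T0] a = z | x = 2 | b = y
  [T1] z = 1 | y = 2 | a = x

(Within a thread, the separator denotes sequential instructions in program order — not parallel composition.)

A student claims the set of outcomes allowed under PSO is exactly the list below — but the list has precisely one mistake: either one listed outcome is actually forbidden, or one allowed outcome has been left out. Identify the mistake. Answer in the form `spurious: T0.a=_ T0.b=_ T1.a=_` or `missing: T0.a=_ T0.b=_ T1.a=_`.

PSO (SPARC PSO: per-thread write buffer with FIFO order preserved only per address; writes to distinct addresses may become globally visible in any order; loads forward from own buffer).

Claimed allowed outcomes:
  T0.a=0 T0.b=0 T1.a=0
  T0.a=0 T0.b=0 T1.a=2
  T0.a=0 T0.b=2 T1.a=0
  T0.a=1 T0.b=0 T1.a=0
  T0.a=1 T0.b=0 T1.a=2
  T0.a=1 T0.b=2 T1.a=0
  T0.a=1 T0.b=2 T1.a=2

outcome vector order: (T0.a,T0.b,T1.a)
PSO: 8 outcomes — {<0 0 0>; <0 0 2>; <0 2 0>; <0 2 2>; <1 0 0>; <1 0 2>; <1 2 0>; <1 2 2>}
PSO∖claimed = {<0 2 2>}

missing: T0.a=0 T0.b=2 T1.a=2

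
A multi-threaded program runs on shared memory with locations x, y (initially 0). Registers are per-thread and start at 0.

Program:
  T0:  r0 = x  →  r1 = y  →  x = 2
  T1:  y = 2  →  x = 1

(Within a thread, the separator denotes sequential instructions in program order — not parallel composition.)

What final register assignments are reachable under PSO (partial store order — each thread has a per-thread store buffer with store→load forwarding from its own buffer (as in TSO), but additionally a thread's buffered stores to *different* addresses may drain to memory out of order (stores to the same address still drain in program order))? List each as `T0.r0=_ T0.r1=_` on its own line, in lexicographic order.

T0.r0=0 T0.r1=0
T0.r0=0 T0.r1=2
T0.r0=1 T0.r1=0
T0.r0=1 T0.r1=2

outcome vector order: (T0.r0,T0.r1)
|PSO outcomes| = 4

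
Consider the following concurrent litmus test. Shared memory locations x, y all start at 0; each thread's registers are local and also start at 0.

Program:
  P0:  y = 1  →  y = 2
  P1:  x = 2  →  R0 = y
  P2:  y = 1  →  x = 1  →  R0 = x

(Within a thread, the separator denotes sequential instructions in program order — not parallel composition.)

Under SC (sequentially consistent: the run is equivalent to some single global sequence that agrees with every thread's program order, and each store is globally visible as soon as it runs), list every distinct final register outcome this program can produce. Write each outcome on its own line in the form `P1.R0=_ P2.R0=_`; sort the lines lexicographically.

outcome vector order: (P1.R0,P2.R0)
|SC outcomes| = 5

P1.R0=0 P2.R0=1
P1.R0=1 P2.R0=1
P1.R0=1 P2.R0=2
P1.R0=2 P2.R0=1
P1.R0=2 P2.R0=2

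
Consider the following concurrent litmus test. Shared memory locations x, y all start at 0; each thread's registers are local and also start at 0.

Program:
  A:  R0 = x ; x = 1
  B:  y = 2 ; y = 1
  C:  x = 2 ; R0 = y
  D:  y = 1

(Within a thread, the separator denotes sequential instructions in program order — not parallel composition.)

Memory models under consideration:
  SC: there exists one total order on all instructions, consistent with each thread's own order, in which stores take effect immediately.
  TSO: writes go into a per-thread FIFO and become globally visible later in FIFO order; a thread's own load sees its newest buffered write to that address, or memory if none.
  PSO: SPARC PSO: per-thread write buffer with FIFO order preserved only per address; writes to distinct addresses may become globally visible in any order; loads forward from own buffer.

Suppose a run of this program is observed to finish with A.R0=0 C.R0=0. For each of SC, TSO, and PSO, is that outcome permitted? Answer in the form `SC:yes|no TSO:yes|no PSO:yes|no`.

outcome vector order: (A.R0,C.R0)
SC (6): (0,0) (0,1) (0,2) (2,0) (2,1) (2,2)
TSO (6): (0,0) (0,1) (0,2) (2,0) (2,1) (2,2)
PSO (6): (0,0) (0,1) (0,2) (2,0) (2,1) (2,2)
target (0,0) ∈ {SC,TSO,PSO}

SC:yes TSO:yes PSO:yes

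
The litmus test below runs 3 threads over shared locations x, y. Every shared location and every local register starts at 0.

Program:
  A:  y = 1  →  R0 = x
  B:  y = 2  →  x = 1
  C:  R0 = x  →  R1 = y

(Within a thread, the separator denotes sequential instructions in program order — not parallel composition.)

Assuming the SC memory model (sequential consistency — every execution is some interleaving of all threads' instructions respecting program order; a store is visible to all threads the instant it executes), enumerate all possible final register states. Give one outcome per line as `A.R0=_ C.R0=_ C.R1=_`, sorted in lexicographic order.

outcome vector order: (A.R0,C.R0,C.R1)
|SC outcomes| = 10

A.R0=0 C.R0=0 C.R1=0
A.R0=0 C.R0=0 C.R1=1
A.R0=0 C.R0=0 C.R1=2
A.R0=0 C.R0=1 C.R1=1
A.R0=0 C.R0=1 C.R1=2
A.R0=1 C.R0=0 C.R1=0
A.R0=1 C.R0=0 C.R1=1
A.R0=1 C.R0=0 C.R1=2
A.R0=1 C.R0=1 C.R1=1
A.R0=1 C.R0=1 C.R1=2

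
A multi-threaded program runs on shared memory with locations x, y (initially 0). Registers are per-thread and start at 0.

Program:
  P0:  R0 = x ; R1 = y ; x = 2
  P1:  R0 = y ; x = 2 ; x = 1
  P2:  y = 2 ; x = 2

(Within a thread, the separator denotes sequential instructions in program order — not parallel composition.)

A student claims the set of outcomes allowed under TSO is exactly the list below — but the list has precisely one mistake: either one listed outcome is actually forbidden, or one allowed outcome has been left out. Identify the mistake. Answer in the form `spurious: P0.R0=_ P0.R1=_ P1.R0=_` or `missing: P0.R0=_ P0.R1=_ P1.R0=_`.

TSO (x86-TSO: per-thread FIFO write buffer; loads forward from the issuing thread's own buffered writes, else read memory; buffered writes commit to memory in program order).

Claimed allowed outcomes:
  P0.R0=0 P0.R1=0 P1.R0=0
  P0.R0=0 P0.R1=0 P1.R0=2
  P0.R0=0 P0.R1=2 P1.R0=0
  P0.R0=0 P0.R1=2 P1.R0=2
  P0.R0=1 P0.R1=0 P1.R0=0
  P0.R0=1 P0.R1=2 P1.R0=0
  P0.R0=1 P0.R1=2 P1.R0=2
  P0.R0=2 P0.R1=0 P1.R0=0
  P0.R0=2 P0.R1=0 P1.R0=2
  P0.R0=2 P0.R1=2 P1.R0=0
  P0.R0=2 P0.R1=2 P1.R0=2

outcome vector order: (P0.R0,P0.R1,P1.R0)
TSO (10): 000 002 020 022 100 120 122 200 220 222
claimed∖TSO = {202}

spurious: P0.R0=2 P0.R1=0 P1.R0=2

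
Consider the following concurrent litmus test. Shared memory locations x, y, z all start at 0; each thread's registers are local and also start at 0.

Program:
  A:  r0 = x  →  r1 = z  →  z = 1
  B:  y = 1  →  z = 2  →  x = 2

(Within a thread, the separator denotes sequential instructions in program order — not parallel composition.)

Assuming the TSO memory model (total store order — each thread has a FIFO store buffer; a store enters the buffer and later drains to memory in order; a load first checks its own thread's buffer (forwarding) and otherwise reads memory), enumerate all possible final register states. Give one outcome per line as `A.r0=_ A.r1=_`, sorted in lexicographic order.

outcome vector order: (A.r0,A.r1)
|TSO outcomes| = 3

A.r0=0 A.r1=0
A.r0=0 A.r1=2
A.r0=2 A.r1=2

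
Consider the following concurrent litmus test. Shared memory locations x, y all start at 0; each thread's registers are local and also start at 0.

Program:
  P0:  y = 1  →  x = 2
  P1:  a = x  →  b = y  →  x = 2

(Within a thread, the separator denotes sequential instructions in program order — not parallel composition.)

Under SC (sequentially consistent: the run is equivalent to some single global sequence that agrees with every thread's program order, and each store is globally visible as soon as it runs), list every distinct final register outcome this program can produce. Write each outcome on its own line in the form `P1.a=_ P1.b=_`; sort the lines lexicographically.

outcome vector order: (P1.a,P1.b)
|SC outcomes| = 3

P1.a=0 P1.b=0
P1.a=0 P1.b=1
P1.a=2 P1.b=1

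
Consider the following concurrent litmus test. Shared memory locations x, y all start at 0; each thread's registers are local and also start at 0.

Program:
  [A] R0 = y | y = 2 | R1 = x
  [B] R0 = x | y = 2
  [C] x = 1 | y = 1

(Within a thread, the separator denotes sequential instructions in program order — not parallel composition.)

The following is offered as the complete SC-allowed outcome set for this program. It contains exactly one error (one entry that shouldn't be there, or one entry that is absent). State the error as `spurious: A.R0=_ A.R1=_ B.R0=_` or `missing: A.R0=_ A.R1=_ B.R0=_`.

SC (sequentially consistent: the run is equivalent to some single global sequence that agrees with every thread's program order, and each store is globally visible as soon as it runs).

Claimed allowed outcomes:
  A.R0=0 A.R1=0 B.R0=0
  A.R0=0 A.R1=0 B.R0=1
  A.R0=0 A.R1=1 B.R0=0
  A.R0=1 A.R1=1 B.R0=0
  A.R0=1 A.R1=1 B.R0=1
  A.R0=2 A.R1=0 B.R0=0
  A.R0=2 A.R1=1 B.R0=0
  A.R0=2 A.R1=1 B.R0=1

missing: A.R0=0 A.R1=1 B.R0=1

outcome vector order: (A.R0,A.R1,B.R0)
[SC] allowed = {000; 001; 010; 011; 110; 111; 200; 210; 211}
SC∖claimed = {011}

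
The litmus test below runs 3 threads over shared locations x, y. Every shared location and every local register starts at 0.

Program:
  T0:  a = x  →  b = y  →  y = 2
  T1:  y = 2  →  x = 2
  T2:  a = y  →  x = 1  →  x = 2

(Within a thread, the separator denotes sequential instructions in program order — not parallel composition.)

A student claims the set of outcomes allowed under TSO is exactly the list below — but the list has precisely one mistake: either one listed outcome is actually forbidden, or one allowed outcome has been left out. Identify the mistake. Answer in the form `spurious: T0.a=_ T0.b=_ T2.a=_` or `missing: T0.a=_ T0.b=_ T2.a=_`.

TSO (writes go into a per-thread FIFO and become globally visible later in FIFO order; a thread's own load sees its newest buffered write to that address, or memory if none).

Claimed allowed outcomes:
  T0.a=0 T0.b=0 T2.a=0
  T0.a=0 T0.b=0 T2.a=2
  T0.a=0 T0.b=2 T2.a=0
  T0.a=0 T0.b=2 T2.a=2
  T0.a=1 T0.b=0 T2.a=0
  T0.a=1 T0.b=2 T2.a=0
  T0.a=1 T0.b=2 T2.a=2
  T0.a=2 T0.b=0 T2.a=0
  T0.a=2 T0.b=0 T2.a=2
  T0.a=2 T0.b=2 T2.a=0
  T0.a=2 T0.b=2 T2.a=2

outcome vector order: (T0.a,T0.b,T2.a)
[TSO] allowed = {<0 0 0> <0 0 2> <0 2 0> <0 2 2> <1 0 0> <1 2 0> <1 2 2> <2 0 0> <2 2 0> <2 2 2>}
claimed∖TSO = {<2 0 2>}

spurious: T0.a=2 T0.b=0 T2.a=2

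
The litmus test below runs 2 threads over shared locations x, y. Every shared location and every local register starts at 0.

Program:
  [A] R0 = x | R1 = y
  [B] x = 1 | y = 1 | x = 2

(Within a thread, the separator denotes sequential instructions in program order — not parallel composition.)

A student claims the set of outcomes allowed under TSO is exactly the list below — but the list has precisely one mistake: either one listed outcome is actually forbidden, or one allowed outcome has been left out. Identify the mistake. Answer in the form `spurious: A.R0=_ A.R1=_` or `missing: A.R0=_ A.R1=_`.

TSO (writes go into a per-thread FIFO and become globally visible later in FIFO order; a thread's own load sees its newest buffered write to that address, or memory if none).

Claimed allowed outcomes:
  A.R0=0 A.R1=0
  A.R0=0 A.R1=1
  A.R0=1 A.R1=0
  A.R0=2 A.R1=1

outcome vector order: (A.R0,A.R1)
under TSO → 0/0, 0/1, 1/0, 1/1, 2/1
TSO∖claimed = {1/1}

missing: A.R0=1 A.R1=1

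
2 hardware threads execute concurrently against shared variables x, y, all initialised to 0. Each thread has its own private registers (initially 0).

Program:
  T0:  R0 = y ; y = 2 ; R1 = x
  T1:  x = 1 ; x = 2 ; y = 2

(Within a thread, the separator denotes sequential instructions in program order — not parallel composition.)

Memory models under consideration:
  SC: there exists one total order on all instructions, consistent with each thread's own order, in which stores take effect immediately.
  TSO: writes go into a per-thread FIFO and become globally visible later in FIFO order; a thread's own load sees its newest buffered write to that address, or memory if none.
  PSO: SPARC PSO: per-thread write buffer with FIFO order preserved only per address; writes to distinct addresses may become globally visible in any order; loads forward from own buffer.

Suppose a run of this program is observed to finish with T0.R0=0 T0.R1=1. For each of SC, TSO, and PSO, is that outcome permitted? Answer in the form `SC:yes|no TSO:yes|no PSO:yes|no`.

SC:yes TSO:yes PSO:yes

outcome vector order: (T0.R0,T0.R1)
SC (4): <0 0>, <0 1>, <0 2>, <2 2>
TSO (4): <0 0>, <0 1>, <0 2>, <2 2>
PSO (6): <0 0>, <0 1>, <0 2>, <2 0>, <2 1>, <2 2>
target <0 1> ∈ {SC,TSO,PSO}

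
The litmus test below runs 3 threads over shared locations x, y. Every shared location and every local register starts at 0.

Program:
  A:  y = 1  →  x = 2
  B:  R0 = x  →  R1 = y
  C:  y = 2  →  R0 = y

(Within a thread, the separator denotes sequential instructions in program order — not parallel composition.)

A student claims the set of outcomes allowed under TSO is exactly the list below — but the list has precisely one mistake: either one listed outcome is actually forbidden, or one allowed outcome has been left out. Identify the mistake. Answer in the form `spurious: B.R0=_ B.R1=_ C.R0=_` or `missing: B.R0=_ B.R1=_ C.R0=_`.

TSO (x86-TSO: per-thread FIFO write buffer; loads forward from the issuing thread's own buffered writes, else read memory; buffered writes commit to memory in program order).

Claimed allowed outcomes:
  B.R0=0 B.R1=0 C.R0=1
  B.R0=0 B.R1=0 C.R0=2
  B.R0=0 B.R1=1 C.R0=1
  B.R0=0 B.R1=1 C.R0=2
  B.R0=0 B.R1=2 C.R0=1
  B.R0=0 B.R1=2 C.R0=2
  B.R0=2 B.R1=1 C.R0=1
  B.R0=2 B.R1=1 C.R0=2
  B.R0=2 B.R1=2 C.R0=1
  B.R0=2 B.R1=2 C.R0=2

spurious: B.R0=2 B.R1=2 C.R0=1

outcome vector order: (B.R0,B.R1,C.R0)
[TSO] allowed = {001, 002, 011, 012, 021, 022, 211, 212, 222}
claimed∖TSO = {221}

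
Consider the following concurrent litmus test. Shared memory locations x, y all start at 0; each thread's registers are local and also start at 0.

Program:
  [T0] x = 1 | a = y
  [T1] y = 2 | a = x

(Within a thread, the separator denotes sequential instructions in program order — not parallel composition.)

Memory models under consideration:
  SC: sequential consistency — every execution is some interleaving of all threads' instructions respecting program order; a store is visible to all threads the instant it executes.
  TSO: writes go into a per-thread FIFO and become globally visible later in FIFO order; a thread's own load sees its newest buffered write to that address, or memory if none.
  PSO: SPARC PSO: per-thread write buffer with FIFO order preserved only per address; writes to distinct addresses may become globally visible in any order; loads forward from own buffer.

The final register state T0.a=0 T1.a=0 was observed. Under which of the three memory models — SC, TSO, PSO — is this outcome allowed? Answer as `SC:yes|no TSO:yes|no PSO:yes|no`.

SC:no TSO:yes PSO:yes

outcome vector order: (T0.a,T1.a)
[SC] allowed = {<0 1> <2 0> <2 1>}
[TSO] allowed = {<0 0> <0 1> <2 0> <2 1>}
[PSO] allowed = {<0 0> <0 1> <2 0> <2 1>}
target <0 0> ∈ {TSO,PSO}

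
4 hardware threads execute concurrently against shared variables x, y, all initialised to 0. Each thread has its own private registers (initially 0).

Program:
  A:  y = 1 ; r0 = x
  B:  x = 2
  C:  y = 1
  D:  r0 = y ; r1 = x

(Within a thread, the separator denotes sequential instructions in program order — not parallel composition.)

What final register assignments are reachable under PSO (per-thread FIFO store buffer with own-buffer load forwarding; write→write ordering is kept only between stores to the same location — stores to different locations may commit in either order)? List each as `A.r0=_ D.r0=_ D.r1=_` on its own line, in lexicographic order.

outcome vector order: (A.r0,D.r0,D.r1)
|PSO outcomes| = 8

A.r0=0 D.r0=0 D.r1=0
A.r0=0 D.r0=0 D.r1=2
A.r0=0 D.r0=1 D.r1=0
A.r0=0 D.r0=1 D.r1=2
A.r0=2 D.r0=0 D.r1=0
A.r0=2 D.r0=0 D.r1=2
A.r0=2 D.r0=1 D.r1=0
A.r0=2 D.r0=1 D.r1=2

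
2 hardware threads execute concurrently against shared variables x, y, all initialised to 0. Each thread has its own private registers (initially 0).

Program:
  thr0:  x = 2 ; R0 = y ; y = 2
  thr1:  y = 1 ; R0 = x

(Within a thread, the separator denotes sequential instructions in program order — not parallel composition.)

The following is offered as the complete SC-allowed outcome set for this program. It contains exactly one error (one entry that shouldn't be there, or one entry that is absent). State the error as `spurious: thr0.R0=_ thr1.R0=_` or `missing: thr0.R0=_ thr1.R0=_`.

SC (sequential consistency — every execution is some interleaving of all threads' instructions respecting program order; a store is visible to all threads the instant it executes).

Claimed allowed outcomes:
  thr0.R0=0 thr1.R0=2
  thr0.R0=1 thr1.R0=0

outcome vector order: (thr0.R0,thr1.R0)
SC: 3 outcomes — {0/2 1/0 1/2}
SC∖claimed = {1/2}

missing: thr0.R0=1 thr1.R0=2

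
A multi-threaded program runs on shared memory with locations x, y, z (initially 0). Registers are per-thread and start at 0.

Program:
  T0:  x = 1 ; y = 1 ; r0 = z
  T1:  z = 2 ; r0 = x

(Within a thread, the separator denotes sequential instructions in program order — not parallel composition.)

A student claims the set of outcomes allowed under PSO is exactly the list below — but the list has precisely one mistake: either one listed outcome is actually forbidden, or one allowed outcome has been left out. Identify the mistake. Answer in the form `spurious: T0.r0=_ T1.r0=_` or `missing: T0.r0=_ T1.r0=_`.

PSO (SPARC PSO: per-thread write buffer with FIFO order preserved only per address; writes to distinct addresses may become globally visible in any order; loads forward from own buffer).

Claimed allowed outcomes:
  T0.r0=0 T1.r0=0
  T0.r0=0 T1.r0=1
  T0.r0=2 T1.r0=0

missing: T0.r0=2 T1.r0=1

outcome vector order: (T0.r0,T1.r0)
PSO (4): 00; 01; 20; 21
PSO∖claimed = {21}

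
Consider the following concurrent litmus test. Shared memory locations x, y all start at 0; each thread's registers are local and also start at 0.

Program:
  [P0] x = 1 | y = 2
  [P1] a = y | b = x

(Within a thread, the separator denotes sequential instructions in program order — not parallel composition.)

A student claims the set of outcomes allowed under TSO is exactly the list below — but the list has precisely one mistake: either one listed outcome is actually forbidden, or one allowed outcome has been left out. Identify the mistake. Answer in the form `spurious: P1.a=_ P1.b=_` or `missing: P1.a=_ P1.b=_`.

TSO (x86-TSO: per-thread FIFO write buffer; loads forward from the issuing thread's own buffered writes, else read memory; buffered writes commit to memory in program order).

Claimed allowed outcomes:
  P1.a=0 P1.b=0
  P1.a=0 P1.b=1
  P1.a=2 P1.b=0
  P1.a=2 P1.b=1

spurious: P1.a=2 P1.b=0

outcome vector order: (P1.a,P1.b)
TSO: 3 outcomes — {00 01 21}
claimed∖TSO = {20}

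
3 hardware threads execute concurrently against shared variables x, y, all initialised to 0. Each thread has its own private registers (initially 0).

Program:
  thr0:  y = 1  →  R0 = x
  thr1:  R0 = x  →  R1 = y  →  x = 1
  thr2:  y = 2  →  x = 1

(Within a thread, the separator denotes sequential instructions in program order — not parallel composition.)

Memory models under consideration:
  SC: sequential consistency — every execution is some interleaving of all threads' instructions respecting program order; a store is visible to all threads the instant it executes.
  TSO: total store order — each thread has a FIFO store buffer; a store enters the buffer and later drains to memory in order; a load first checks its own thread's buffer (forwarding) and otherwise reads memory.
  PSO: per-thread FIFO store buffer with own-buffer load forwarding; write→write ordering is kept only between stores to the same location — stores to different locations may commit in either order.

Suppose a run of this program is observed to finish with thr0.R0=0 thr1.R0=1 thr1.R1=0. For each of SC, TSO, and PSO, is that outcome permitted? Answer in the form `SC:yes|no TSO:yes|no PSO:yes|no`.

outcome vector order: (thr0.R0,thr1.R0,thr1.R1)
SC: 10 outcomes — {(0,0,0), (0,0,1), (0,0,2), (0,1,1), (0,1,2), (1,0,0), (1,0,1), (1,0,2), (1,1,1), (1,1,2)}
TSO: 10 outcomes — {(0,0,0), (0,0,1), (0,0,2), (0,1,1), (0,1,2), (1,0,0), (1,0,1), (1,0,2), (1,1,1), (1,1,2)}
PSO: 12 outcomes — {(0,0,0), (0,0,1), (0,0,2), (0,1,0), (0,1,1), (0,1,2), (1,0,0), (1,0,1), (1,0,2), (1,1,0), (1,1,1), (1,1,2)}
target (0,1,0) ∈ {PSO}

SC:no TSO:no PSO:yes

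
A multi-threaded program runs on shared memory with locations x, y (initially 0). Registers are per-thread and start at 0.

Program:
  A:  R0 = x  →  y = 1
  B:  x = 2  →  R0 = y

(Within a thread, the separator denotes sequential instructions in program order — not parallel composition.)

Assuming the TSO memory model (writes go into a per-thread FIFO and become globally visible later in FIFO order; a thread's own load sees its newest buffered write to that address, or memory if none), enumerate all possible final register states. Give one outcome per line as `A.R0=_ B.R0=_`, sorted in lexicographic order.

A.R0=0 B.R0=0
A.R0=0 B.R0=1
A.R0=2 B.R0=0
A.R0=2 B.R0=1

outcome vector order: (A.R0,B.R0)
|TSO outcomes| = 4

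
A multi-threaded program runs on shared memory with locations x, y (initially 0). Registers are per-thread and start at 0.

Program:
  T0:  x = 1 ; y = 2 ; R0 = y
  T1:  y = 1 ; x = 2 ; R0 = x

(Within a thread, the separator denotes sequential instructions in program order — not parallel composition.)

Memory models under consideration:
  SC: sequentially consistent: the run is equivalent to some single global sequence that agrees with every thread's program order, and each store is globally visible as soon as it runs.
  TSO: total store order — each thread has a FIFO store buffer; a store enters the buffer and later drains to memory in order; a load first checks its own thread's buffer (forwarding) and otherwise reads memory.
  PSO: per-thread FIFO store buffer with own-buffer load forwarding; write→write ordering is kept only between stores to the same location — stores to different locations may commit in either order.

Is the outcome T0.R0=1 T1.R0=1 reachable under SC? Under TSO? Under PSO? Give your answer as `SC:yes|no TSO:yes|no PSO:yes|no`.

SC:no TSO:no PSO:yes

outcome vector order: (T0.R0,T1.R0)
SC: 3 outcomes — {12, 21, 22}
TSO: 3 outcomes — {12, 21, 22}
PSO: 4 outcomes — {11, 12, 21, 22}
target 11 ∈ {PSO}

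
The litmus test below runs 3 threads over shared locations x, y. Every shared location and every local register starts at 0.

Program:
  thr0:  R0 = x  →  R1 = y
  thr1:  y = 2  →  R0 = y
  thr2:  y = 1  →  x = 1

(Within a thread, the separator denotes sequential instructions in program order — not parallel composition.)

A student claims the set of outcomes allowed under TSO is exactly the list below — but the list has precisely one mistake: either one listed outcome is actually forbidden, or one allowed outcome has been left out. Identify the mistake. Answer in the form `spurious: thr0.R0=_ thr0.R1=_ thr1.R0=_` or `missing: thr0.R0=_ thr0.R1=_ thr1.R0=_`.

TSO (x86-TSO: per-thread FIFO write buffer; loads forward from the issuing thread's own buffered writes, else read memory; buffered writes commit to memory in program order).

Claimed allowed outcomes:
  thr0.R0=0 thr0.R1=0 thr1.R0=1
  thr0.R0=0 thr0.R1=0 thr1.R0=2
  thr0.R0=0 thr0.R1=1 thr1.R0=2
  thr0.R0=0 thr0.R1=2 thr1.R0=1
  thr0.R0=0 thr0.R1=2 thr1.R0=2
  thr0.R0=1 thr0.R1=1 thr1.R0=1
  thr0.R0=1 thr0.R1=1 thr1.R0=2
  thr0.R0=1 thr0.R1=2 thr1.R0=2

missing: thr0.R0=0 thr0.R1=1 thr1.R0=1

outcome vector order: (thr0.R0,thr0.R1,thr1.R0)
TSO: 9 outcomes — {(0,0,1) (0,0,2) (0,1,1) (0,1,2) (0,2,1) (0,2,2) (1,1,1) (1,1,2) (1,2,2)}
TSO∖claimed = {(0,1,1)}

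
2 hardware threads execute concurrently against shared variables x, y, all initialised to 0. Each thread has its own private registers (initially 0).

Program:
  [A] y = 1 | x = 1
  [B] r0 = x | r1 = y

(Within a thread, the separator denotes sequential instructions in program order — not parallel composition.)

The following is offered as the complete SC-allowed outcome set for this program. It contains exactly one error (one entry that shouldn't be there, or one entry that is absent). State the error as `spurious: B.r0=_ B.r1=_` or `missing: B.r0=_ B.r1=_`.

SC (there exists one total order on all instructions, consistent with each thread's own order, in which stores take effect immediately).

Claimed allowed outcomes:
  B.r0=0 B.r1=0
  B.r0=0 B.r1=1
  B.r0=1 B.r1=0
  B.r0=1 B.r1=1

outcome vector order: (B.r0,B.r1)
[SC] allowed = {<0 0>; <0 1>; <1 1>}
claimed∖SC = {<1 0>}

spurious: B.r0=1 B.r1=0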